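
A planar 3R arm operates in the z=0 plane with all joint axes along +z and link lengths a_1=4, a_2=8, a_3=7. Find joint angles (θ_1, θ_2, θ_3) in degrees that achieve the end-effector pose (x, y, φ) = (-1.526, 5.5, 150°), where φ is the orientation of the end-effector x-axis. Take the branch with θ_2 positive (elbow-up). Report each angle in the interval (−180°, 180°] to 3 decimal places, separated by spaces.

-102.407 149.995 102.411

wrist centre = target − a_3·(cos φ, sin φ) = (4.5362, 2.0000)
cos θ_2 = (24.5769−4²−8²)/(2·4·8) = -0.8660; θ_2 = 149.9955° (elbow-up)
β = atan2(2.0000,4.5362) = 23.7927°; ψ = atan2(4.0005,-2.9279) = 126.1993°
θ_1 = β − ψ = -102.4066°
θ_3 = φ − θ_1 − θ_2 = 102.4112° (wrapped to (-180°,180°])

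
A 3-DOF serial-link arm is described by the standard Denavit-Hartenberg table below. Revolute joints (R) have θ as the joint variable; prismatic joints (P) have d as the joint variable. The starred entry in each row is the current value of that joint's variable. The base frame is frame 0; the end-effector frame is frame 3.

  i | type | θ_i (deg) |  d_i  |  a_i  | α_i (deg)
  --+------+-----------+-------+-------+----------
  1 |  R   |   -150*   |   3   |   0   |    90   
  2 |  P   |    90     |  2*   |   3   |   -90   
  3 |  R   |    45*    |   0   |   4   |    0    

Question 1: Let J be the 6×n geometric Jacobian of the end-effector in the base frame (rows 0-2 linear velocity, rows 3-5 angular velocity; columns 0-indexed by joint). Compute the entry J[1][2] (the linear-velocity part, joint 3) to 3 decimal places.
-2.449

axis z_2 = (0.8660,0.5000,0.0000); lever o_n−o_2 = (1.4142,-2.4495,2.8284)
cross product → J_v[:, 2] = (1.4142,-2.4495,-2.8284)
J_ω[:, 2] = z_2
entry J[1][2] = -2.4495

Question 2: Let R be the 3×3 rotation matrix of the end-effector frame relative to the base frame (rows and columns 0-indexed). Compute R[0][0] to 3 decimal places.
0.354

End-effector x-axis (col 0 of R) = (0.3536,-0.6124,0.7071)
R[0][0] = 0.3536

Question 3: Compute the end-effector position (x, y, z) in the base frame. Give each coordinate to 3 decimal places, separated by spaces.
0.414 -0.717 8.828

after link 1: o_1 = (0.0000, 0.0000, 3.0000)
after link 2: o_2 = (-1.0000, 1.7321, 6.0000)
after link 3: o_3 = (0.4142, -0.7174, 8.8284)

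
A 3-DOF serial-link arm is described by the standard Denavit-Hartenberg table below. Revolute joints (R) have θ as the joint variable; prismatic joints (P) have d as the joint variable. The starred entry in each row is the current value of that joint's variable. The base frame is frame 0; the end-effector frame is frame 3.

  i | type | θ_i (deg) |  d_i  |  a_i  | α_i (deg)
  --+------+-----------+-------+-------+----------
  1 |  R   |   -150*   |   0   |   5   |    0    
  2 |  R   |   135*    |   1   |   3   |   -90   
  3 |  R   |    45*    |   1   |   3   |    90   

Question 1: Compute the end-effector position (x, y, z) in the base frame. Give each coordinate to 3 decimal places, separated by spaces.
after link 1: o_1 = (-4.3301, -2.5000, 0.0000)
after link 2: o_2 = (-1.4323, -3.2765, 1.0000)
after link 3: o_3 = (0.8755, -2.8596, -1.1213)

0.876 -2.860 -1.121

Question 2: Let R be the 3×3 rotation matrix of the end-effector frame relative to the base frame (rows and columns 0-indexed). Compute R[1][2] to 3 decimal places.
-0.183

End-effector z-axis (col 2 of R) = (0.6830,-0.1830,0.7071)
R[1][2] = -0.1830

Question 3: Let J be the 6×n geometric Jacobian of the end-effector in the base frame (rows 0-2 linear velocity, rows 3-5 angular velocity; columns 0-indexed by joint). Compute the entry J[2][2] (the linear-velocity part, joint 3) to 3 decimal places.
axis z_2 = (0.2588,0.9659,0.0000); lever o_n−o_2 = (2.3079,0.4169,-2.1213)
cross product → J_v[:, 2] = (-2.0490,0.5490,-2.1213)
J_ω[:, 2] = z_2
entry J[2][2] = -2.1213

-2.121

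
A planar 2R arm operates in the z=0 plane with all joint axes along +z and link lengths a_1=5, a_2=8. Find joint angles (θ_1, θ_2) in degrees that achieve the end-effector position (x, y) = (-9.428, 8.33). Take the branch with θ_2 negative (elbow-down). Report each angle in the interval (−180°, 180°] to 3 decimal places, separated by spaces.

cos θ_2 = (158.2761−5²−8²)/(2·5·8) = 0.8660; θ_2 = -30.0085° (elbow-down)
β = atan2(8.3300,-9.4280) = 138.5382°; ψ = atan2(-4.0010,11.9276) = -18.5437°
θ_1 = β − ψ = 157.0818°

157.082 -30.009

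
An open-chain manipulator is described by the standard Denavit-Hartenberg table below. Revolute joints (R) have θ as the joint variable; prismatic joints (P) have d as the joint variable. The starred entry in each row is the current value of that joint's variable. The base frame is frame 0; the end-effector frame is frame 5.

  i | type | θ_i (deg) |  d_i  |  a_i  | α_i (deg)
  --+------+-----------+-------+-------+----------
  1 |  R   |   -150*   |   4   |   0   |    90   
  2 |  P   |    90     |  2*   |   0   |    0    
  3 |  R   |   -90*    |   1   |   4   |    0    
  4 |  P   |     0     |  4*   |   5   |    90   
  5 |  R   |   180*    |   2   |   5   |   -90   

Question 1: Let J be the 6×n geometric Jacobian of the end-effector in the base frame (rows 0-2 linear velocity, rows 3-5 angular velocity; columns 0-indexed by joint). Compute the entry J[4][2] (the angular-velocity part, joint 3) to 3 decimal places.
0.866

axis z_2 = (-0.5000,0.8660,0.0000); lever o_n−o_2 = (-5.9641,2.3301,-2.0000)
cross product → J_v[:, 2] = (-1.7321,-1.0000,4.0000)
J_ω[:, 2] = z_2
entry J[4][2] = 0.8660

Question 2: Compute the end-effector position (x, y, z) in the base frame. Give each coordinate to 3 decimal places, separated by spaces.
after link 1: o_1 = (0.0000, 0.0000, 4.0000)
after link 2: o_2 = (-1.0000, 1.7321, 4.0000)
after link 3: o_3 = (-4.9641, 0.5981, 4.0000)
after link 4: o_4 = (-11.2942, 1.5622, 4.0000)
after link 5: o_5 = (-6.9641, 4.0622, 2.0000)

-6.964 4.062 2.000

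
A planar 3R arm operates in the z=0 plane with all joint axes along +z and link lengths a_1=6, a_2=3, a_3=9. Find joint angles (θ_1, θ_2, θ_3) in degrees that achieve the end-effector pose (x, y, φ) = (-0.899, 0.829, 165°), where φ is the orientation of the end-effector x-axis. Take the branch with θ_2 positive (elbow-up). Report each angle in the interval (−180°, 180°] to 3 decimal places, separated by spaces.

wrist centre = target − a_3·(cos φ, sin φ) = (7.7943, -1.5004)
cos θ_2 = (63.0027−6²−3²)/(2·6·3) = 0.5001; θ_2 = 59.9950° (elbow-up)
β = atan2(-1.5004,7.7943) = -10.8959°; ψ = atan2(2.5979,7.5002) = 19.1052°
θ_1 = β − ψ = -30.0011°
θ_3 = φ − θ_1 − θ_2 = 135.0061° (wrapped to (-180°,180°])

-30.001 59.995 135.006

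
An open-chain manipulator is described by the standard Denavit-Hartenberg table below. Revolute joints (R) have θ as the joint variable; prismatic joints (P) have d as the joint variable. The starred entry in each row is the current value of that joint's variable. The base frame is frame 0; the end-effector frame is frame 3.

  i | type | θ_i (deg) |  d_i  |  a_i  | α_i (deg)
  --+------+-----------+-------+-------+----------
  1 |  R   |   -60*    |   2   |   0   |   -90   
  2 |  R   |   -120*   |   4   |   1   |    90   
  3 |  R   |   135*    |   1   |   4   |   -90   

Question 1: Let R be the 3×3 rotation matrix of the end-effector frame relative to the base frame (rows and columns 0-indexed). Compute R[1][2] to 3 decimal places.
-0.660

End-effector z-axis (col 2 of R) = (-0.4356,-0.6597,-0.6124)
R[1][2] = -0.6597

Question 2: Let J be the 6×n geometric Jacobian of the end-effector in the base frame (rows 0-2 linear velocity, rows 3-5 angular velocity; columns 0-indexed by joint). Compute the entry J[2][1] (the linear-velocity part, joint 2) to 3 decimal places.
axis z_1 = (0.8660,0.5000,0.0000); lever o_n−o_1 = (5.9377,3.3725,-2.0835)
cross product → J_v[:, 1] = (-1.0417,1.8043,-0.0482)
J_ω[:, 1] = z_1
entry J[2][1] = -0.0482

-0.048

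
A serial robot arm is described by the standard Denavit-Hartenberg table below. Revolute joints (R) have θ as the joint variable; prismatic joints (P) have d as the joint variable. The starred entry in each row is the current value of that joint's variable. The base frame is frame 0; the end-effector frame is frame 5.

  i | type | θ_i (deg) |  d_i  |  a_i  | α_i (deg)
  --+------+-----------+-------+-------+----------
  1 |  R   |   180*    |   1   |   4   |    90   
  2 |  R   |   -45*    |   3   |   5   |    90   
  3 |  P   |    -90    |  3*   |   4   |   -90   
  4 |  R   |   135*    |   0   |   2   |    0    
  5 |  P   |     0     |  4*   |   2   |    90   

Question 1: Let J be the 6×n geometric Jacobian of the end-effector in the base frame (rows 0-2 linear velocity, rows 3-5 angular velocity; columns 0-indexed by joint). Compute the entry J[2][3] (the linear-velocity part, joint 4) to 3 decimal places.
axis z_3 = (-0.7071,0.0000,-0.7071); lever o_n−o_3 = (-4.8284,2.8284,-0.8284)
cross product → J_v[:, 3] = (2.0000,2.8284,-2.0000)
J_ω[:, 3] = z_3
entry J[2][3] = -2.0000

-2.000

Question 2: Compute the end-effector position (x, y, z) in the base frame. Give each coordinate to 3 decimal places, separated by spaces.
-10.243 1.828 -5.485

after link 1: o_1 = (-4.0000, 0.0000, 1.0000)
after link 2: o_2 = (-7.5355, 3.0000, -2.5355)
after link 3: o_3 = (-5.4142, -1.0000, -4.6569)
after link 4: o_4 = (-6.4142, 0.4142, -3.6569)
after link 5: o_5 = (-10.2426, 1.8284, -5.4853)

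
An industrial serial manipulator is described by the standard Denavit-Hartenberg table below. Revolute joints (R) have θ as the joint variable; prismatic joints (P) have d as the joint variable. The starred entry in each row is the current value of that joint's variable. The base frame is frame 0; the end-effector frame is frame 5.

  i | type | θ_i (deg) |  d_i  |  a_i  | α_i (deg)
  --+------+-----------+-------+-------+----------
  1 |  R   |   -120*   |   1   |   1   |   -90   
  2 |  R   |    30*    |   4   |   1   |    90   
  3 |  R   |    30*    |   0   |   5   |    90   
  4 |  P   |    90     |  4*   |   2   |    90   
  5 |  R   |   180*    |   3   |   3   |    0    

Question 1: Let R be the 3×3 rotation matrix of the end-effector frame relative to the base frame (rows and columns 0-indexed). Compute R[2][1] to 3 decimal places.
End-effector y-axis (col 1 of R) = (0.9665,-0.0580,0.2500)
R[2][1] = 0.2500

0.250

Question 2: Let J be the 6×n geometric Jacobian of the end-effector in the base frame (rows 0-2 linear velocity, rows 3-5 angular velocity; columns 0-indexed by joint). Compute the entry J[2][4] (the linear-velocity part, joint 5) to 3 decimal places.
0.750

axis z_4 = (0.0580,-0.8995,-0.4330); lever o_n−o_4 = (0.9240,-1.3995,-3.8971)
cross product → J_v[:, 4] = (2.8995,-0.1740,0.7500)
J_ω[:, 4] = z_4
entry J[2][4] = 0.7500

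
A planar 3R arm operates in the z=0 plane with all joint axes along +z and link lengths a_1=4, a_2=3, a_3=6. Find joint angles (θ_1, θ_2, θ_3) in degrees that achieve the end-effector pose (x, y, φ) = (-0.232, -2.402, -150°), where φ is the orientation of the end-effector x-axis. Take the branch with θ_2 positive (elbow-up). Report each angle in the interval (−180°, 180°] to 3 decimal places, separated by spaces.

-30.001 89.999 150.002

wrist centre = target − a_3·(cos φ, sin φ) = (4.9642, 0.5980)
cos θ_2 = (25.0004−4²−3²)/(2·4·3) = 0.0000; θ_2 = 89.9990° (elbow-up)
β = atan2(0.5980,4.9642) = 6.8690°; ψ = atan2(3.0000,4.0001) = 36.8695°
θ_1 = β − ψ = -30.0006°
θ_3 = φ − θ_1 − θ_2 = 150.0016° (wrapped to (-180°,180°])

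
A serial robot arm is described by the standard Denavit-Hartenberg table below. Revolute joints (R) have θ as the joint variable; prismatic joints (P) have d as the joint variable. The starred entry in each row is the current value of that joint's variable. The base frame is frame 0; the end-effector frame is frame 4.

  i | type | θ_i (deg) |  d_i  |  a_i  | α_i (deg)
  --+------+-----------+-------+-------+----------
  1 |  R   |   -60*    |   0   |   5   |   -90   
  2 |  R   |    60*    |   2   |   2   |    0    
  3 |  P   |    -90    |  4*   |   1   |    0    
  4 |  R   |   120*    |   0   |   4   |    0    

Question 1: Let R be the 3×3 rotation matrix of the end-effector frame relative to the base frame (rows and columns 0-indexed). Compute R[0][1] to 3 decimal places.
-0.500

End-effector y-axis (col 1 of R) = (-0.5000,0.8660,-0.0000)
R[0][1] = -0.5000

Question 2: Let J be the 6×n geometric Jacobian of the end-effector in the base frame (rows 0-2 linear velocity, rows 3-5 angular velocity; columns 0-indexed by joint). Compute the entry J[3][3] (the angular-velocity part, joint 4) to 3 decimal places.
0.866

axis z_3 = (0.8660,0.5000,0.0000); lever o_n−o_3 = (0.0000,-0.0000,-4.0000)
cross product → J_v[:, 3] = (-2.0000,3.4641,-0.0000)
J_ω[:, 3] = z_3
entry J[3][3] = 0.8660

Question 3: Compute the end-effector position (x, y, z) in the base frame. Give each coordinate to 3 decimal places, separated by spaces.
8.629 -2.946 -5.232

after link 1: o_1 = (2.5000, -4.3301, 0.0000)
after link 2: o_2 = (4.7321, -4.1962, -1.7321)
after link 3: o_3 = (8.6292, -2.9462, -1.2321)
after link 4: o_4 = (8.6292, -2.9462, -5.2321)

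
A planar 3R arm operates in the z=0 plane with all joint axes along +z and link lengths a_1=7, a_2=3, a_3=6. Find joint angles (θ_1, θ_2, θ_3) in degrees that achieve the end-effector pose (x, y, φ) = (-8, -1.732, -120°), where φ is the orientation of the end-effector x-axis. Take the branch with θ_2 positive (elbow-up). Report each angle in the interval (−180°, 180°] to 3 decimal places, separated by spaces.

wrist centre = target − a_3·(cos φ, sin φ) = (-5.0000, 3.4642)
cos θ_2 = (37.0004−7²−3²)/(2·7·3) = -0.5000; θ_2 = 119.9994° (elbow-up)
β = atan2(3.4642,-5.0000) = 145.2846°; ψ = atan2(2.5981,5.5000) = 25.2850°
θ_1 = β − ψ = 119.9996°
θ_3 = φ − θ_1 − θ_2 = 0.0010° (wrapped to (-180°,180°])

120.000 119.999 0.001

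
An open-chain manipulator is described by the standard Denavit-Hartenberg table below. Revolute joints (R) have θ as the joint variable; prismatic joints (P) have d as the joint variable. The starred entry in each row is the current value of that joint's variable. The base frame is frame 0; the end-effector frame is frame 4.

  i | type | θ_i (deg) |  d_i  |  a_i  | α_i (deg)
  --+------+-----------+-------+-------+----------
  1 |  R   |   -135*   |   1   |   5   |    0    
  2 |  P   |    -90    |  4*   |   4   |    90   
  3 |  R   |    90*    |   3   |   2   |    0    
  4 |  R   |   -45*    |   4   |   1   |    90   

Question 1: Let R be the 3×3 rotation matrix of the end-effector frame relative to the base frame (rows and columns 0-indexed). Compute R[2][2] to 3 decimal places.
End-effector z-axis (col 2 of R) = (-0.5000,0.5000,-0.7071)
R[2][2] = -0.7071

-0.707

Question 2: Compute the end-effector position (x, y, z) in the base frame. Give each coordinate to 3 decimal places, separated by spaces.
after link 1: o_1 = (-3.5355, -3.5355, 1.0000)
after link 2: o_2 = (-6.3640, -0.7071, 5.0000)
after link 3: o_3 = (-4.2426, 1.4142, 7.0000)
after link 4: o_4 = (-1.9142, 4.7426, 7.7071)

-1.914 4.743 7.707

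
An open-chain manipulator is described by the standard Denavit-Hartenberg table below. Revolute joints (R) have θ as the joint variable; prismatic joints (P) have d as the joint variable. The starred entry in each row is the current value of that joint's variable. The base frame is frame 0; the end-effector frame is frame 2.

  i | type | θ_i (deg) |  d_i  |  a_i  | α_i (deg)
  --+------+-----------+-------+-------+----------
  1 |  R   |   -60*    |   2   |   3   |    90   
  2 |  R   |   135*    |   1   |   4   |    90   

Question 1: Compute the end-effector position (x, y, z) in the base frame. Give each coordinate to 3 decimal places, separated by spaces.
after link 1: o_1 = (1.5000, -2.5981, 2.0000)
after link 2: o_2 = (-0.7802, -0.6486, 4.8284)

-0.780 -0.649 4.828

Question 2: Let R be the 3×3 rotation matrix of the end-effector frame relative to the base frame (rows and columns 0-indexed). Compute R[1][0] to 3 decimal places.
End-effector x-axis (col 0 of R) = (-0.3536,0.6124,0.7071)
R[1][0] = 0.6124

0.612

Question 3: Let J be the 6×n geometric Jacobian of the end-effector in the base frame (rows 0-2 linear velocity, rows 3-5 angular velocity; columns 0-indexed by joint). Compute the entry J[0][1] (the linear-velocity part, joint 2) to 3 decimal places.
axis z_1 = (-0.8660,-0.5000,0.0000); lever o_n−o_1 = (-2.2802,1.9495,2.8284)
cross product → J_v[:, 1] = (-1.4142,2.4495,-2.8284)
J_ω[:, 1] = z_1
entry J[0][1] = -1.4142

-1.414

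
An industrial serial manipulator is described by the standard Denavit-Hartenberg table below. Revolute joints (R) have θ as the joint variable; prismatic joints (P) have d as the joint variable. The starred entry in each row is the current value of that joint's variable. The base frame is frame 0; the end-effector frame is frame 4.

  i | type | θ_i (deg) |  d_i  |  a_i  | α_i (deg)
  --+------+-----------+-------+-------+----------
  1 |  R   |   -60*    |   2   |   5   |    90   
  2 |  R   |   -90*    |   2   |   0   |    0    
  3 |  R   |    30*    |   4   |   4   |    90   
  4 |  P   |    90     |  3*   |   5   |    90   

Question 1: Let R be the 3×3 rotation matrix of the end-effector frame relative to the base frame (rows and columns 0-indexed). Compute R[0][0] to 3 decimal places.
-0.866

End-effector x-axis (col 0 of R) = (-0.8660,-0.5000,0.0000)
R[0][0] = -0.8660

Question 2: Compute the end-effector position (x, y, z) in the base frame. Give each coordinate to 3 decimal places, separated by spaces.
after link 1: o_1 = (2.5000, -4.3301, 2.0000)
after link 2: o_2 = (0.7679, -5.3301, 2.0000)
after link 3: o_3 = (-1.6962, -9.0622, -1.4641)
after link 4: o_4 = (-7.3253, -9.3122, -2.9641)

-7.325 -9.312 -2.964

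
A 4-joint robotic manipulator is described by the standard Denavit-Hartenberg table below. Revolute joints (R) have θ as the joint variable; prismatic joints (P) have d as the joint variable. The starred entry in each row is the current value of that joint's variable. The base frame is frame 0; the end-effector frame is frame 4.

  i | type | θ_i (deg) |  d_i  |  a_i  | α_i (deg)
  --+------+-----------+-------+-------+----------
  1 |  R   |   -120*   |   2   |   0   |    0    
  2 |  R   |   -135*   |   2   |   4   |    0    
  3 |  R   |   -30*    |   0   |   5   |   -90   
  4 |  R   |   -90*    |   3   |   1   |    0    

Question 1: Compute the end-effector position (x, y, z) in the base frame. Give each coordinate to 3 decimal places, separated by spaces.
-2.639 9.470 5.000

after link 1: o_1 = (0.0000, 0.0000, 2.0000)
after link 2: o_2 = (-1.0353, 3.8637, 4.0000)
after link 3: o_3 = (0.2588, 8.6933, 4.0000)
after link 4: o_4 = (-2.6390, 9.4698, 5.0000)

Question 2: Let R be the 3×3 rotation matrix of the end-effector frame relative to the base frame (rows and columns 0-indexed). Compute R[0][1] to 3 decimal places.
0.259

End-effector y-axis (col 1 of R) = (0.2588,0.9659,-0.0000)
R[0][1] = 0.2588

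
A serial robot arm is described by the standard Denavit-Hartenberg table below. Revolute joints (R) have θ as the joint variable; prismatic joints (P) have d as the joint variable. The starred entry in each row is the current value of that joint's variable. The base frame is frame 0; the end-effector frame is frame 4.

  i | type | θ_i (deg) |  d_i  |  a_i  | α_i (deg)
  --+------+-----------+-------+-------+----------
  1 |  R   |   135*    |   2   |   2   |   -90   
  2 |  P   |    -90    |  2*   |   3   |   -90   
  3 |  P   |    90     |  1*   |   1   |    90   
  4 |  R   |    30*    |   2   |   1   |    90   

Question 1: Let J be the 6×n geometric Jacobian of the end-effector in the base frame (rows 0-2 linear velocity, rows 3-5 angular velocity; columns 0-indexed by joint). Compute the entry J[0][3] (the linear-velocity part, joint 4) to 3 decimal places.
-0.966

axis z_3 = (-0.0000,0.0000,1.0000); lever o_n−o_3 = (0.2588,0.9659,2.0000)
cross product → J_v[:, 3] = (-0.9659,0.2588,-0.0000)
J_ω[:, 3] = z_3
entry J[0][3] = -0.9659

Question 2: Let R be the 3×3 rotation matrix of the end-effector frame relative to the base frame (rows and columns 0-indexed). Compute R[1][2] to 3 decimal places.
-0.259

End-effector z-axis (col 2 of R) = (0.9659,-0.2588,0.0000)
R[1][2] = -0.2588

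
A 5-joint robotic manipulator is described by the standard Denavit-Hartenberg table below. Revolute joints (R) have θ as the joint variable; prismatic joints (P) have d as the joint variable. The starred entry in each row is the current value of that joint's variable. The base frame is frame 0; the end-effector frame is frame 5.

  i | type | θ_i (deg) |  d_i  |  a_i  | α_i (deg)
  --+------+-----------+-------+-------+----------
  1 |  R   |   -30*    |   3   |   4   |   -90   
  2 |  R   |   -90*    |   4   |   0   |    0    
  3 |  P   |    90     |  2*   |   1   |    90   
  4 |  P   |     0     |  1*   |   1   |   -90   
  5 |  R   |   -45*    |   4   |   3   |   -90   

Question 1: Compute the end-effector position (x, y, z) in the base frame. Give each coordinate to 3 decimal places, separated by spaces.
after link 1: o_1 = (3.4641, -2.0000, 3.0000)
after link 2: o_2 = (5.4641, 1.4641, 3.0000)
after link 3: o_3 = (7.3301, 2.6962, 3.0000)
after link 4: o_4 = (8.1962, 2.1962, 4.0000)
after link 5: o_5 = (12.0333, 4.5996, 6.1213)

12.033 4.600 6.121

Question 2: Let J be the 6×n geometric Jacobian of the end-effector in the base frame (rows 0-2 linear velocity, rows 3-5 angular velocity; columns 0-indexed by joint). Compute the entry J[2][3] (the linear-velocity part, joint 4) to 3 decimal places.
1.000

prismatic axis z_3 = (0.0000,0.0000,1.0000)
J_v[:, 3] = z_3; J_ω[:, 3] = (0,0,0)
entry J[2][3] = 1.0000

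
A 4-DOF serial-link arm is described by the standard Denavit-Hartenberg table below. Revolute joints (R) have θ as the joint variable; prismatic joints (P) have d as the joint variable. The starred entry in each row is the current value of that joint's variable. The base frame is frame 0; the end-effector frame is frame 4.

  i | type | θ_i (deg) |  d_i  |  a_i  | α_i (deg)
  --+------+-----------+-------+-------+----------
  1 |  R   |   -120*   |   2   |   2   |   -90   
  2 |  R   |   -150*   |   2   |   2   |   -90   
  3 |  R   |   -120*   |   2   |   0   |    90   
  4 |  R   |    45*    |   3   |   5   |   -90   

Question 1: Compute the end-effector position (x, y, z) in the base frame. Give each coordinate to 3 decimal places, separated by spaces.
-0.324 -7.684 5.611

after link 1: o_1 = (-1.0000, -1.7321, 2.0000)
after link 2: o_2 = (1.5981, -1.2321, 3.0000)
after link 3: o_3 = (1.0981, -2.0981, 4.7321)
after link 4: o_4 = (-0.3237, -7.6843, 5.6110)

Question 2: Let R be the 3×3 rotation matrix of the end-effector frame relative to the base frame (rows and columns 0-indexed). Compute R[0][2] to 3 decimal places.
End-effector z-axis (col 2 of R) = (-0.5540,0.2652,0.7891)
R[0][2] = -0.5540

-0.554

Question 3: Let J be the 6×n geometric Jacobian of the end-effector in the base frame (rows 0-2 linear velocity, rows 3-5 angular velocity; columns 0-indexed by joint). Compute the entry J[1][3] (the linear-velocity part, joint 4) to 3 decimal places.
1.326

axis z_3 = (-0.8080,-0.3995,-0.4330); lever o_n−o_3 = (-1.4217,-5.5862,0.8789)
cross product → J_v[:, 3] = (-2.7701,1.3258,3.9457)
J_ω[:, 3] = z_3
entry J[1][3] = 1.3258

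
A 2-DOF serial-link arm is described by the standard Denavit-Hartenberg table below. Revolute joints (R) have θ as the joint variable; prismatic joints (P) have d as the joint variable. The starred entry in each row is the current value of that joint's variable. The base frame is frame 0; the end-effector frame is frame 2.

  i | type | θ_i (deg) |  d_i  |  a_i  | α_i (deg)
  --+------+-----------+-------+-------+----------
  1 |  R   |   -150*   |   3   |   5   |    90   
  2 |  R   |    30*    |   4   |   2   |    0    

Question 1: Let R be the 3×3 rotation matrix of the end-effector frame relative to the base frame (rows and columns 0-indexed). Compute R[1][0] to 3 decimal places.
End-effector x-axis (col 0 of R) = (-0.7500,-0.4330,0.5000)
R[1][0] = -0.4330

-0.433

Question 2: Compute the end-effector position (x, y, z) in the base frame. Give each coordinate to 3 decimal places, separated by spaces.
after link 1: o_1 = (-4.3301, -2.5000, 3.0000)
after link 2: o_2 = (-7.8301, 0.0981, 4.0000)

-7.830 0.098 4.000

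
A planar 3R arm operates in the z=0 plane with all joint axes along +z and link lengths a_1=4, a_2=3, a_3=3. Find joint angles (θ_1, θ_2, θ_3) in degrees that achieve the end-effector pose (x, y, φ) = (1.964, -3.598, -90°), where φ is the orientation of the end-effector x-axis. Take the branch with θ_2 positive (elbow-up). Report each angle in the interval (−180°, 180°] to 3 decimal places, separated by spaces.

-63.869 150.002 -176.133

wrist centre = target − a_3·(cos φ, sin φ) = (1.9640, -0.5980)
cos θ_2 = (4.2149−4²−3²)/(2·4·3) = -0.8660; θ_2 = 150.0023° (elbow-up)
β = atan2(-0.5980,1.9640) = -16.9345°; ψ = atan2(1.4999,1.4019) = 46.9349°
θ_1 = β − ψ = -63.8694°
θ_3 = φ − θ_1 − θ_2 = -176.1329° (wrapped to (-180°,180°])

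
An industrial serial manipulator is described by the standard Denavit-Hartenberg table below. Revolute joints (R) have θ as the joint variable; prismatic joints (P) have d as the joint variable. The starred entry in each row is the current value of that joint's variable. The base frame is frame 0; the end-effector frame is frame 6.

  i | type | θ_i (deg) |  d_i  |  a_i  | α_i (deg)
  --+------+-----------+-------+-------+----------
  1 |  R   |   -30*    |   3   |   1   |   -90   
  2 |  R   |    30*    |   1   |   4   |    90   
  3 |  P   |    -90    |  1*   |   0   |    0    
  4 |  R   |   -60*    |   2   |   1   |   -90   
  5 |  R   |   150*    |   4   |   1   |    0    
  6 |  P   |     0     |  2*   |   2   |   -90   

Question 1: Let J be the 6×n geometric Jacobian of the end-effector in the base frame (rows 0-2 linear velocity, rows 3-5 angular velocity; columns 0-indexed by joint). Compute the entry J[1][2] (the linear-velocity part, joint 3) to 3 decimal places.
-0.250

prismatic axis z_2 = (0.4330,-0.2500,0.8660)
J_v[:, 2] = z_2; J_ω[:, 2] = (0,0,0)
entry J[1][2] = -0.2500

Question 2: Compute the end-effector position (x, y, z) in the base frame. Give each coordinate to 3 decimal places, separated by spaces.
after link 1: o_1 = (0.8660, -0.5000, 3.0000)
after link 2: o_2 = (4.3660, -1.3660, 1.0000)
after link 3: o_3 = (4.7990, -1.6160, 1.8660)
after link 4: o_4 = (4.7655, -2.1740, 4.0311)
after link 5: o_5 = (5.0960, -5.8648, 2.2231)
after link 6: o_6 = (6.1050, -7.4474, 0.1071)

6.105 -7.447 0.107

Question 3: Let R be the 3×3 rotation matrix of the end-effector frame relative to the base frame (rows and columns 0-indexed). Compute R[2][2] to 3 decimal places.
End-effector z-axis (col 2 of R) = (0.8248,-0.1875,0.5335)
R[2][2] = 0.5335

0.533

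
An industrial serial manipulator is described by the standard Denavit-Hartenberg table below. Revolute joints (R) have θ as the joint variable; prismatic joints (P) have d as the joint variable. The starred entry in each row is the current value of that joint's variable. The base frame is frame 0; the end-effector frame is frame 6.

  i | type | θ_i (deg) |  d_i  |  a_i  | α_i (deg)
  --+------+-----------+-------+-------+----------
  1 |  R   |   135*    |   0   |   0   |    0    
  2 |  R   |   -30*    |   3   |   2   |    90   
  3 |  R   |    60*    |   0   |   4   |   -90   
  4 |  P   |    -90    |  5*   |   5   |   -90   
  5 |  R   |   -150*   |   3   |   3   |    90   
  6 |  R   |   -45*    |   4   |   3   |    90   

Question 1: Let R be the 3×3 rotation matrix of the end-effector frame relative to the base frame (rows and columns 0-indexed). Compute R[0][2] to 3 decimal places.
0.604

End-effector z-axis (col 2 of R) = (0.6038,0.1127,-0.7891)
R[0][2] = 0.6038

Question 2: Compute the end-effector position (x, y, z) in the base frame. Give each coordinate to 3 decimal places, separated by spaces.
after link 1: o_1 = (0.0000, 0.0000, 0.0000)
after link 2: o_2 = (-0.5176, 1.9319, 3.0000)
after link 3: o_3 = (-1.0353, 3.8637, 6.4641)
after link 4: o_4 = (4.9151, 0.9752, 8.9641)
after link 5: o_5 = (2.3535, 0.4969, 12.3122)
after link 6: o_6 = (-1.6171, 0.4898, 9.2733)

-1.617 0.490 9.273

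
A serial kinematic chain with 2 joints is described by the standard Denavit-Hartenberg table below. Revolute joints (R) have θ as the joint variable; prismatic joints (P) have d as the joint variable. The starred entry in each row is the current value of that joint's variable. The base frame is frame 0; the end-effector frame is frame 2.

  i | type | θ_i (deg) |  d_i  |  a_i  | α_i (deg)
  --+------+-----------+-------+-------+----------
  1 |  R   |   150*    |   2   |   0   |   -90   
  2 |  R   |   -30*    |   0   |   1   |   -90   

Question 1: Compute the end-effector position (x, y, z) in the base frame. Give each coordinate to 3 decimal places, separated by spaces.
after link 1: o_1 = (0.0000, 0.0000, 2.0000)
after link 2: o_2 = (-0.7500, 0.4330, 2.5000)

-0.750 0.433 2.500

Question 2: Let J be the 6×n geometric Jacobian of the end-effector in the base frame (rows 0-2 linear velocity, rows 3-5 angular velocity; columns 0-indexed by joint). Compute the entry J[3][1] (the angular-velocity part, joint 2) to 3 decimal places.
axis z_1 = (-0.5000,-0.8660,0.0000); lever o_n−o_1 = (-0.7500,0.4330,0.5000)
cross product → J_v[:, 1] = (-0.4330,0.2500,-0.8660)
J_ω[:, 1] = z_1
entry J[3][1] = -0.5000

-0.500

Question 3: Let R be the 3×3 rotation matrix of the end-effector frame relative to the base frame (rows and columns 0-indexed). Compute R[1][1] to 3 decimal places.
0.866

End-effector y-axis (col 1 of R) = (0.5000,0.8660,-0.0000)
R[1][1] = 0.8660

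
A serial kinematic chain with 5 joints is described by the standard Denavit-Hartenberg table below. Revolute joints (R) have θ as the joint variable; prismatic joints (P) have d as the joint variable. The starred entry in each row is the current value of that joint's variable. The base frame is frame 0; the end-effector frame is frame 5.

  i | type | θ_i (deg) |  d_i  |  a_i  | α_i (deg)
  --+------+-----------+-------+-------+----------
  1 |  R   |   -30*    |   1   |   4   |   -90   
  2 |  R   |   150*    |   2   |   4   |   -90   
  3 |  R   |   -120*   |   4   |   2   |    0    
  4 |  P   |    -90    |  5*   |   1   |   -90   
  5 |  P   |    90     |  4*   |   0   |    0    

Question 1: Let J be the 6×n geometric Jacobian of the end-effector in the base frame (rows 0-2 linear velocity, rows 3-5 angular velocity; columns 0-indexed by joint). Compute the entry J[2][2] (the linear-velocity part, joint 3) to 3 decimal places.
-2.348

axis z_2 = (-0.4330,0.2500,0.8660); lever o_n−o_2 = (1.3505,4.6429,9.7272)
cross product → J_v[:, 2] = (-1.5891,5.3816,-2.3481)
J_ω[:, 2] = z_2
entry J[2][2] = -2.3481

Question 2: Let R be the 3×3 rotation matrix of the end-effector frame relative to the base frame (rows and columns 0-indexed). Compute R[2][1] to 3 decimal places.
End-effector y-axis (col 1 of R) = (-0.3995,0.8080,-0.4330)
R[2][1] = -0.4330

-0.433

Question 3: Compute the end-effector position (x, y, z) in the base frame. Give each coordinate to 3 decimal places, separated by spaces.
2.815 6.107 8.727

after link 1: o_1 = (3.4641, -2.0000, 1.0000)
after link 2: o_2 = (1.4641, 1.4641, -1.0000)
after link 3: o_3 = (1.3481, 3.5311, 2.9641)
after link 4: o_4 = (-0.4175, 3.9731, 7.7272)
after link 5: o_5 = (2.8146, 6.1071, 8.7272)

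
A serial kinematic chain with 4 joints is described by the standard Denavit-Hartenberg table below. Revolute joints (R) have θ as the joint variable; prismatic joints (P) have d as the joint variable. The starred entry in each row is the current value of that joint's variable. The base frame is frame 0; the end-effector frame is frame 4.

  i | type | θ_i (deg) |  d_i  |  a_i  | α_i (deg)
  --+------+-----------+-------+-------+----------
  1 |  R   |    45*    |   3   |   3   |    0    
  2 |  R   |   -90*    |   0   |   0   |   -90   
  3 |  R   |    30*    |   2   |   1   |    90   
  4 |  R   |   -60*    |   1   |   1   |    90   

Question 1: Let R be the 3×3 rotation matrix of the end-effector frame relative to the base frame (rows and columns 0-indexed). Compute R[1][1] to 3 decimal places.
End-effector y-axis (col 1 of R) = (0.3536,-0.3536,0.8660)
R[1][1] = -0.3536

-0.354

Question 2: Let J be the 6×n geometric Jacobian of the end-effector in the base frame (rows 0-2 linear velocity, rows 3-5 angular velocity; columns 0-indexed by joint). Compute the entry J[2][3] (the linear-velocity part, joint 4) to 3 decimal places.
axis z_3 = (0.3536,-0.3536,0.8660); lever o_n−o_3 = (0.0474,-1.2721,0.6160)
cross product → J_v[:, 3] = (0.8839,-0.1768,-0.4330)
J_ω[:, 3] = z_3
entry J[2][3] = -0.4330

-0.433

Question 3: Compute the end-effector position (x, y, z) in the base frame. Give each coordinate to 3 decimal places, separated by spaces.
4.195 1.651 3.116

after link 1: o_1 = (2.1213, 2.1213, 3.0000)
after link 2: o_2 = (2.1213, 2.1213, 3.0000)
after link 3: o_3 = (4.1479, 2.9232, 2.5000)
after link 4: o_4 = (4.1953, 1.6510, 3.1160)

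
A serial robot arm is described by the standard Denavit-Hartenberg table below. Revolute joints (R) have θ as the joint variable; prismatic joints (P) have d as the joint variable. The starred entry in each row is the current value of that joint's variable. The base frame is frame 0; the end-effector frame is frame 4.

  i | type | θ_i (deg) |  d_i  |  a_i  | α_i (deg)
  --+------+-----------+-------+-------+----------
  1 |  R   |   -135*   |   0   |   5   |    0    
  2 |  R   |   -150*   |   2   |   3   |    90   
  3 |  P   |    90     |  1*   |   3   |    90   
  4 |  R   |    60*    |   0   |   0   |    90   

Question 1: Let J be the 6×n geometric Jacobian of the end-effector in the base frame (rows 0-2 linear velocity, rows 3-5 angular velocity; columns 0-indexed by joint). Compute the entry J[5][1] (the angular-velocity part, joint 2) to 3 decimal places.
1.000

axis z_1 = (0.0000,0.0000,1.0000); lever o_n−o_1 = (1.7424,2.6390,5.0000)
cross product → J_v[:, 1] = (-2.6390,1.7424,0.0000)
J_ω[:, 1] = z_1
entry J[5][1] = 1.0000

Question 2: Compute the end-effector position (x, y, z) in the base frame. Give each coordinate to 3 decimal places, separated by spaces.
-1.793 -0.897 5.000

after link 1: o_1 = (-3.5355, -3.5355, 0.0000)
after link 2: o_2 = (-2.7591, -0.6378, 2.0000)
after link 3: o_3 = (-1.7932, -0.8966, 5.0000)
after link 4: o_4 = (-1.7932, -0.8966, 5.0000)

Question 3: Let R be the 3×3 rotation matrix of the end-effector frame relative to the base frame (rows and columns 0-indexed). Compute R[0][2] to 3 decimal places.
-0.483

End-effector z-axis (col 2 of R) = (-0.4830,0.1294,0.8660)
R[0][2] = -0.4830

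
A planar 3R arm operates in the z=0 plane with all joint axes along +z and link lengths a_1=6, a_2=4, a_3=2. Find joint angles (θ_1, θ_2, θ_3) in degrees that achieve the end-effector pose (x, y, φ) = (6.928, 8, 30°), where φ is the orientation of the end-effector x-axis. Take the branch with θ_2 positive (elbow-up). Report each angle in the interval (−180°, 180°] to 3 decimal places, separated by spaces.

30.000 60.003 -60.003

wrist centre = target − a_3·(cos φ, sin φ) = (5.1959, 7.0000)
cos θ_2 = (75.9979−6²−4²)/(2·6·4) = 0.5000; θ_2 = 60.0029° (elbow-up)
β = atan2(7.0000,5.1959) = 53.4143°; ψ = atan2(3.4642,7.9998) = 23.4143°
θ_1 = β − ψ = 30.0000°
θ_3 = φ − θ_1 − θ_2 = -60.0029° (wrapped to (-180°,180°])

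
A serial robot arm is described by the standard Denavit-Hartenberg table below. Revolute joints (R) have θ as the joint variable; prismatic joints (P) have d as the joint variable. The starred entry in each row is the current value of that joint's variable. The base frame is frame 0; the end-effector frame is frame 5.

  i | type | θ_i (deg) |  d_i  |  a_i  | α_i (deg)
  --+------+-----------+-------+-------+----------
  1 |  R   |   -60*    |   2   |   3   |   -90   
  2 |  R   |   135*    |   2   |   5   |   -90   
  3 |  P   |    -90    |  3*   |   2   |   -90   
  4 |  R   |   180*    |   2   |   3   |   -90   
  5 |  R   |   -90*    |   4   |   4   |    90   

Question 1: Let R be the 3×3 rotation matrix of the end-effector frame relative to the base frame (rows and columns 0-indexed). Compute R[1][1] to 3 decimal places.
0.612

End-effector y-axis (col 1 of R) = (-0.3536,0.6124,0.7071)
R[1][1] = 0.6124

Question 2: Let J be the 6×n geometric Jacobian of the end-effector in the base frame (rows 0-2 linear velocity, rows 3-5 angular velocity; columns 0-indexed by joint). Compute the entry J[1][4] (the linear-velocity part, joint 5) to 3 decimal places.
axis z_4 = (-0.3536,0.6124,0.7071); lever o_n−o_4 = (-2.8284,4.8990,-0.0000)
cross product → J_v[:, 4] = (-3.4641,-2.0000,0.0000)
J_ω[:, 4] = z_4
entry J[1][4] = -2.0000

-2.000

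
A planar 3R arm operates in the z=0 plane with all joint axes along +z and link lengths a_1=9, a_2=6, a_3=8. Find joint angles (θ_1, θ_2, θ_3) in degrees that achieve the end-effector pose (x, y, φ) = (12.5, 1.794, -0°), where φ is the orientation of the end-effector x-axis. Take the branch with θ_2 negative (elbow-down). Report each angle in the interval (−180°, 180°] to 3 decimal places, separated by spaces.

59.997 -150.001 90.004

wrist centre = target − a_3·(cos φ, sin φ) = (4.5000, 1.7940)
cos θ_2 = (23.4684−9²−6²)/(2·9·6) = -0.8660; θ_2 = -150.0009° (elbow-down)
β = atan2(1.7940,4.5000) = 21.7355°; ψ = atan2(-2.9999,3.8038) = -38.2616°
θ_1 = β − ψ = 59.9971°
θ_3 = φ − θ_1 − θ_2 = 90.0038° (wrapped to (-180°,180°])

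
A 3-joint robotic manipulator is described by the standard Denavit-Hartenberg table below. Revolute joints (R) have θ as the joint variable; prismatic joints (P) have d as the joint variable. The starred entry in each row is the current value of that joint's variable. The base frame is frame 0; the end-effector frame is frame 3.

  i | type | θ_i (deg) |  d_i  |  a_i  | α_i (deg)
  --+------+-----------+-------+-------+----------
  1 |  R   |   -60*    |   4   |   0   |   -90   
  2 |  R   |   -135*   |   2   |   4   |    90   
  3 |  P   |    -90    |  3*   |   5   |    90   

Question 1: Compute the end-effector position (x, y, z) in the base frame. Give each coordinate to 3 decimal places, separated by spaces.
-5.073 2.787 4.707

after link 1: o_1 = (0.0000, 0.0000, 4.0000)
after link 2: o_2 = (0.3178, 3.4495, 6.8284)
after link 3: o_3 = (-5.0729, 2.7866, 4.7071)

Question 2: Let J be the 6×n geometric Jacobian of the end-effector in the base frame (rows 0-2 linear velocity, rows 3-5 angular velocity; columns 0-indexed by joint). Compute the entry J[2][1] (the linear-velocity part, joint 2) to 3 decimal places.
4.950

axis z_1 = (0.8660,0.5000,0.0000); lever o_n−o_1 = (-5.0729,2.7866,0.7071)
cross product → J_v[:, 1] = (0.3536,-0.6124,4.9497)
J_ω[:, 1] = z_1
entry J[2][1] = 4.9497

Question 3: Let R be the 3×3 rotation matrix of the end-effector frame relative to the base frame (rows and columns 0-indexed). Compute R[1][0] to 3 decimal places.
End-effector x-axis (col 0 of R) = (-0.8660,-0.5000,-0.0000)
R[1][0] = -0.5000

-0.500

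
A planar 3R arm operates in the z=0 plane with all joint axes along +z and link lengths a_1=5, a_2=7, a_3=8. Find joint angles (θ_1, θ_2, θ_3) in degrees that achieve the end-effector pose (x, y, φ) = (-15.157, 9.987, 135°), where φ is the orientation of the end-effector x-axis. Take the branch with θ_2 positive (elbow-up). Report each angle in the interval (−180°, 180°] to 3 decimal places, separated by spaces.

wrist centre = target − a_3·(cos φ, sin φ) = (-9.5001, 4.3301)
cos θ_2 = (109.0029−5²−7²)/(2·5·7) = 0.5000; θ_2 = 59.9972° (elbow-up)
β = atan2(4.3301,-9.5001) = 155.4966°; ψ = atan2(6.0620,8.5003) = 35.4947°
θ_1 = β − ψ = 120.0019°
θ_3 = φ − θ_1 − θ_2 = -44.9992° (wrapped to (-180°,180°])

120.002 59.997 -44.999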